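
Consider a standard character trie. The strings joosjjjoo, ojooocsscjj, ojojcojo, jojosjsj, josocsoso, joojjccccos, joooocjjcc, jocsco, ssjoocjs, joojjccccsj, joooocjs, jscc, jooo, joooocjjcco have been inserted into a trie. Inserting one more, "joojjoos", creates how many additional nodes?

"joojj" is already a path in the trie; the remaining "oos" must be added.
So 8 − 5 = 3 new nodes.

3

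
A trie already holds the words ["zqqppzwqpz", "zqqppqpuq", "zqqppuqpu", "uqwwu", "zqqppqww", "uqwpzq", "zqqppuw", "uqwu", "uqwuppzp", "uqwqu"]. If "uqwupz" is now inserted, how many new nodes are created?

The longest prefix of "uqwupz" already in the trie is "uqwup" (length 5).
New nodes needed: |"uqwupz"| − 5 = 6 − 5 = 1.

1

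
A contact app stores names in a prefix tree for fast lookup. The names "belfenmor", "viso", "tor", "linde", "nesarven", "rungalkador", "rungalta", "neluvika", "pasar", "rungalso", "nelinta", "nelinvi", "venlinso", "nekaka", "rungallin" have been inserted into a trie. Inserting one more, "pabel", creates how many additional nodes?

3

The longest prefix of "pabel" already in the trie is "pa" (length 2).
New nodes needed: |"pabel"| − 2 = 5 − 2 = 3.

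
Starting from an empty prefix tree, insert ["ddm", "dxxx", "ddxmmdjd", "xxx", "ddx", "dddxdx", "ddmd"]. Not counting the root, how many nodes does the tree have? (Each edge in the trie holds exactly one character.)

Insert word by word; a character creates a node only if that edge doesn't already exist:
  "ddm" → 3 new (d, d, m)
  "dxxx" → prefix "d" already present; 3 new (x, x, x)
  "ddxmmdjd" → prefix "dd" already present; 6 new (x, m, m, d, j, d)
  "xxx" → 3 new (x, x, x)
  "ddx" → prefix "ddx" already present; 0 new (none)
  "dddxdx" → prefix "dd" already present; 4 new (d, x, d, x)
  "ddmd" → prefix "ddm" already present; 1 new (d)
Total nodes = 3 + 3 + 6 + 3 + 0 + 4 + 1 = 20

20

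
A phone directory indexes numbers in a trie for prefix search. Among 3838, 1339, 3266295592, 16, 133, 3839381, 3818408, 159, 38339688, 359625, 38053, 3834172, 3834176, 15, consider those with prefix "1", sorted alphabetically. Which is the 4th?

Words with prefix "1", in lexicographic order: "133", "1339", "15", "159", "16"
Position 4: 159

159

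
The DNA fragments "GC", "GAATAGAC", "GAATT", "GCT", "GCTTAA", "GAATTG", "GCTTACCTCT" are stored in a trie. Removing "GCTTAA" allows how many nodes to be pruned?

1

Walk "GCTTAA" from the leaf back toward the root, removing each node that no remaining word uses.
The suffix "A" (1 node) is used only by "GCTTAA"; the node for "GCTTA" still has the child "C", so pruning stops there.
Nodes removed: 1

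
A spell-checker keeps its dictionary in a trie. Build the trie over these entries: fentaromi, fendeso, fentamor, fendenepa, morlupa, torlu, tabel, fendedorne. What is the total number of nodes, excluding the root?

For each word, the new-node count is its length minus the longest prefix already in the trie:
  "fentaromi" → 9 new (f, e, n, t, a, r, o, m, i)
  "fendeso" → prefix "fen" already present; 4 new (d, e, s, o)
  "fentamor" → prefix "fenta" already present; 3 new (m, o, r)
  "fendenepa" → prefix "fende" already present; 4 new (n, e, p, a)
  "morlupa" → 7 new (m, o, r, l, u, p, a)
  "torlu" → 5 new (t, o, r, l, u)
  "tabel" → prefix "t" already present; 4 new (a, b, e, l)
  "fendedorne" → prefix "fende" already present; 5 new (d, o, r, n, e)
Total nodes = 9 + 4 + 3 + 4 + 7 + 5 + 4 + 5 = 41

41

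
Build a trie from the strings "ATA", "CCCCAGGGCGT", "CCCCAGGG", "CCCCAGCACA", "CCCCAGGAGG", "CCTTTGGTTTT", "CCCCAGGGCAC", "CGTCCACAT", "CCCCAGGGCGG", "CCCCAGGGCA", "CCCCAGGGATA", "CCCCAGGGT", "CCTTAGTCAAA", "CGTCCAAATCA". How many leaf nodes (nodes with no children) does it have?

A leaf is a node with no children — equivalently, the end of a word that is not a proper prefix of any other stored word.
Those words: "ATA", "CCCCAGCACA", "CCCCAGGAGG", "CCCCAGGGATA", "CCCCAGGGCAC", "CCCCAGGGCGG", "CCCCAGGGCGT", "CCCCAGGGT", "CCTTAGTCAAA", "CCTTTGGTTTT", "CGTCCAAATCA", "CGTCCACAT"
Leaf count: 12

12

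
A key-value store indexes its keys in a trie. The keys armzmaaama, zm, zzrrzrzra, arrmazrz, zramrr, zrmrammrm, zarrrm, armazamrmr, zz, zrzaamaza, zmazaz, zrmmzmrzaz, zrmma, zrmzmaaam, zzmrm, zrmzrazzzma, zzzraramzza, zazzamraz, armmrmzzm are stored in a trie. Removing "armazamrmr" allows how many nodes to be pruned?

Walk "armazamrmr" from the leaf back toward the root, removing each node that no remaining word uses.
The suffix "azamrmr" (7 nodes) is used only by "armazamrmr"; the node for "arm" still has the child "z", so pruning stops there.
Nodes removed: 7

7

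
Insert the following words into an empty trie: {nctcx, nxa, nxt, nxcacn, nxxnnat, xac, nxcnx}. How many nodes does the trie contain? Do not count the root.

Insert word by word; a character creates a node only if that edge doesn't already exist:
  "nctcx" → 5 new (n, c, t, c, x)
  "nxa" → prefix "n" already present; 2 new (x, a)
  "nxt" → prefix "nx" already present; 1 new (t)
  "nxcacn" → prefix "nx" already present; 4 new (c, a, c, n)
  "nxxnnat" → prefix "nx" already present; 5 new (x, n, n, a, t)
  "xac" → 3 new (x, a, c)
  "nxcnx" → prefix "nxc" already present; 2 new (n, x)
Total nodes = 5 + 2 + 1 + 4 + 5 + 3 + 2 = 22

22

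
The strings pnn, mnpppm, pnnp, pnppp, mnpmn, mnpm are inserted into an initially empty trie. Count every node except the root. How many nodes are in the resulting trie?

15

Count nodes per top-level branch (shared prefixes stored once):
  'm'-branch (mnpm, mnpmn, mnpppm): 8 nodes
  'p'-branch (pnn, pnnp, pnppp): 7 nodes
Sum: 15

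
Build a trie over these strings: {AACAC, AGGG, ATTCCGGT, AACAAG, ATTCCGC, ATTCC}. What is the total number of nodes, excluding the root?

18

Trace insertions, counting only characters that open a new branch:
  "AACAC" → 5 new (A, A, C, A, C)
  "AGGG" → prefix "A" already present; 3 new (G, G, G)
  "ATTCCGGT" → prefix "A" already present; 7 new (T, T, C, C, G, G, T)
  "AACAAG" → prefix "AACA" already present; 2 new (A, G)
  "ATTCCGC" → prefix "ATTCCG" already present; 1 new (C)
  "ATTCC" → prefix "ATTCC" already present; 0 new (none)
Total nodes = 5 + 3 + 7 + 2 + 1 + 0 = 18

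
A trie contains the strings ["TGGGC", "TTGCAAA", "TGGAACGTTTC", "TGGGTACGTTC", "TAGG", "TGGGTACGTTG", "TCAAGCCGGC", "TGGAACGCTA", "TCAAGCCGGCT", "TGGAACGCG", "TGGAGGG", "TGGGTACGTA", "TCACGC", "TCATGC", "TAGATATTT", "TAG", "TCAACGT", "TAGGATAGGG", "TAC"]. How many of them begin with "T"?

Traverse to the node for "T", then collect every word in that subtree.
Matches: "TAC", "TAG", "TAGATATTT", "TAGG", "TAGGATAGGG", "TCAACGT", "TCAAGCCGGC", "TCAAGCCGGCT", "TCACGC", "TCATGC", "TGGAACGCG", "TGGAACGCTA", "TGGAACGTTTC", "TGGAGGG", "TGGGC", "TGGGTACGTA", "TGGGTACGTTC", "TGGGTACGTTG", "TTGCAAA"
Count: 19

19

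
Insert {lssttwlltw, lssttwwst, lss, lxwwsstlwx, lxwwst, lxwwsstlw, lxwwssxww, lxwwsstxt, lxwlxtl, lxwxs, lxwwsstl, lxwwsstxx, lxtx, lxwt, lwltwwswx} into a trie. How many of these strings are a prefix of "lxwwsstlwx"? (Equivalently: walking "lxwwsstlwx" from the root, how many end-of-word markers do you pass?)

3

Traverse "lxwwsstlwx" character by character; count nodes along the way that are marked as word ends.
Prefixes of the query that are stored words: "lxwwsstl", "lxwwsstlw", "lxwwsstlwx"
Count: 3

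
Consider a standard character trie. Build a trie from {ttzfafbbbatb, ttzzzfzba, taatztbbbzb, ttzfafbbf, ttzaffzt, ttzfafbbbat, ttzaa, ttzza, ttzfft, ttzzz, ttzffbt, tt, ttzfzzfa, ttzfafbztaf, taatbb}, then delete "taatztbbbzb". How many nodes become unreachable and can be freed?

A node on "taatztbbbzb"'s path can go only if nothing else ends at it or branches off below it.
The suffix "ztbbbzb" (7 nodes) is used only by "taatztbbbzb"; the node for "taat" still has the child "b", so pruning stops there.
Nodes removed: 7

7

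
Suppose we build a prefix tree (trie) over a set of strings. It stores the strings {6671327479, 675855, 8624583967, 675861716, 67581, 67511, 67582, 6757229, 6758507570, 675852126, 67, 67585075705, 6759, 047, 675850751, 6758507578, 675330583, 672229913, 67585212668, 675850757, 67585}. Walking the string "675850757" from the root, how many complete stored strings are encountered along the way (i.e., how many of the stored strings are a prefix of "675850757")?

3

Walk "675850757" from the root; an end-of-word marker is hit whenever a stored word is a prefix of "675850757".
Prefixes of the query that are stored words: "67", "67585", "675850757"
Count: 3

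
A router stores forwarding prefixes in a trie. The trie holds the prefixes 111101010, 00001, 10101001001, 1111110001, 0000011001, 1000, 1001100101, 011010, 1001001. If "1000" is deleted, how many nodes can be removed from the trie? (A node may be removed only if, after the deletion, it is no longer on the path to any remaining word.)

1

A node on "1000"'s path can go only if nothing else ends at it or branches off below it.
The suffix "0" (1 node) is used only by "1000"; the node for "100" still has the child "1", so pruning stops there.
Nodes removed: 1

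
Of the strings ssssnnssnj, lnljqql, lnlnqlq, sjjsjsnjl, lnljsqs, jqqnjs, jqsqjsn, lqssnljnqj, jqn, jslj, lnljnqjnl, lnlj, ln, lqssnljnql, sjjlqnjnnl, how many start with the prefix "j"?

Walk to "j"; the words in its subtree are exactly those with that prefix.
Words under "j": jqn, jqqnjs, jqsqjsn, jslj
Count: 4

4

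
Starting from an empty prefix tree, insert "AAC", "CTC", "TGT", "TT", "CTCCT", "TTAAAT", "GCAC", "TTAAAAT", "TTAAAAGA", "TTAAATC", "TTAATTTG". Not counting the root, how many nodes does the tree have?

Insert word by word; a character creates a node only if that edge doesn't already exist:
  "AAC" → 3 new (A, A, C)
  "CTC" → 3 new (C, T, C)
  "TGT" → 3 new (T, G, T)
  "TT" → prefix "T" already present; 1 new (T)
  "CTCCT" → prefix "CTC" already present; 2 new (C, T)
  "TTAAAT" → prefix "TT" already present; 4 new (A, A, A, T)
  "GCAC" → 4 new (G, C, A, C)
  "TTAAAAT" → prefix "TTAAA" already present; 2 new (A, T)
  "TTAAAAGA" → prefix "TTAAAA" already present; 2 new (G, A)
  "TTAAATC" → prefix "TTAAAT" already present; 1 new (C)
  "TTAATTTG" → prefix "TTAA" already present; 4 new (T, T, T, G)
Total nodes = 3 + 3 + 3 + 1 + 2 + 4 + 4 + 2 + 2 + 1 + 4 = 29

29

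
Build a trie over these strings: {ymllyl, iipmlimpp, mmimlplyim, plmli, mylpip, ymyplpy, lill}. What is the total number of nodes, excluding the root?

44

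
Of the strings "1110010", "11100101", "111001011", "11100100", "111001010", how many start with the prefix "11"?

Walk to "11"; the words in its subtree are exactly those with that prefix.
Words under "11": 1110010, 11100100, 11100101, 111001010, 111001011
Count: 5

5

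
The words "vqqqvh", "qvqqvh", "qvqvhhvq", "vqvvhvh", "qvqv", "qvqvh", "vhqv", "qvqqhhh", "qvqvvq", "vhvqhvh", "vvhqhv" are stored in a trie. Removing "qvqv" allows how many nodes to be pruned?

0

Walk "qvqv" from the leaf back toward the root, removing each node that no remaining word uses.
Every node on "qvqv" is still needed (e.g. by "qvqvhhvq"), so nothing is freed.
Nodes removed: 0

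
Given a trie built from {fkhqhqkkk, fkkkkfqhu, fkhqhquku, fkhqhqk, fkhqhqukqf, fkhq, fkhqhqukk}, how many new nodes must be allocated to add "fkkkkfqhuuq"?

Walking "fkkkkfqhuuq" from the root, the first 9 characters ("fkkkkfqhu") follow existing edges; "u" is the first miss.
Each of the 2 remaining characters creates one node.

2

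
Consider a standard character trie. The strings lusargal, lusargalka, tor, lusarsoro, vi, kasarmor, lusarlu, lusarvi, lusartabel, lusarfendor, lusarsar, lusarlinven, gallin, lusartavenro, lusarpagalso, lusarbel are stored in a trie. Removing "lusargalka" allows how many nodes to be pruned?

Walk "lusargalka" from the leaf back toward the root, removing each node that no remaining word uses.
The suffix "ka" (2 nodes) is used only by "lusargalka"; "lusargal" is itself a stored word, so pruning stops there.
Nodes removed: 2

2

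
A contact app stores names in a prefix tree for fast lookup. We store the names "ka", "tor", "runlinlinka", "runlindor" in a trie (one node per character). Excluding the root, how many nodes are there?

19

Count nodes per top-level branch (shared prefixes stored once):
  'k'-branch (ka): 2 nodes
  'r'-branch (runlindor, runlinlinka): 14 nodes
  't'-branch (tor): 3 nodes
Sum: 19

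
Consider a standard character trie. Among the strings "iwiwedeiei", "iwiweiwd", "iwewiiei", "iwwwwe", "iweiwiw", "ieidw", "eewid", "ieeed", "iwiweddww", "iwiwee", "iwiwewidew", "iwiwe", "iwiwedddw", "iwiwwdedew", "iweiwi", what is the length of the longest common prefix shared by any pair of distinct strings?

Look for the deepest trie node that still has at least two words in its subtree.
"iwiwedddw" and "iwiweddww" agree on "iwiwedd" (7 characters) before diverging; nothing deeper is shared.
Longest shared-prefix length: 7

7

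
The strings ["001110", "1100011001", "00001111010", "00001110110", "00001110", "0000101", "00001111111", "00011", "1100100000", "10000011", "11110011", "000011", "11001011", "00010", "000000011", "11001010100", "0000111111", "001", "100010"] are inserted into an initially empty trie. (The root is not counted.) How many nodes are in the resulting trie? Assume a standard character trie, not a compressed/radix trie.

Trace insertions, counting only characters that open a new branch:
  "001110" → 6 new (0, 0, 1, 1, 1, 0)
  "1100011001" → 10 new (1, 1, 0, 0, 0, 1, 1, 0, 0, 1)
  "00001111010" → prefix "00" already present; 9 new (0, 0, 1, 1, 1, 1, 0, 1, 0)
  "00001110110" → prefix "0000111" already present; 4 new (0, 1, 1, 0)
  "00001110" → prefix "00001110" already present; 0 new (none)
  "0000101" → prefix "00001" already present; 2 new (0, 1)
  "00001111111" → prefix "00001111" already present; 3 new (1, 1, 1)
  "00011" → prefix "000" already present; 2 new (1, 1)
  "1100100000" → prefix "1100" already present; 6 new (1, 0, 0, 0, 0, 0)
  "10000011" → prefix "1" already present; 7 new (0, 0, 0, 0, 0, 1, 1)
  "11110011" → prefix "11" already present; 6 new (1, 1, 0, 0, 1, 1)
  "000011" → prefix "000011" already present; 0 new (none)
  "11001011" → prefix "110010" already present; 2 new (1, 1)
  "00010" → prefix "0001" already present; 1 new (0)
  "000000011" → prefix "0000" already present; 5 new (0, 0, 0, 1, 1)
  "11001010100" → prefix "1100101" already present; 4 new (0, 1, 0, 0)
  "0000111111" → prefix "0000111111" already present; 0 new (none)
  "001" → prefix "001" already present; 0 new (none)
  "100010" → prefix "1000" already present; 2 new (1, 0)
Total nodes = 6 + 10 + 9 + 4 + 0 + 2 + 3 + 2 + 6 + 7 + 6 + 0 + 2 + 1 + 5 + 4 + 0 + 0 + 2 = 69

69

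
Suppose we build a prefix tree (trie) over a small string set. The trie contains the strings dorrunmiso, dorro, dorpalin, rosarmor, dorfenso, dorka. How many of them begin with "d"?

5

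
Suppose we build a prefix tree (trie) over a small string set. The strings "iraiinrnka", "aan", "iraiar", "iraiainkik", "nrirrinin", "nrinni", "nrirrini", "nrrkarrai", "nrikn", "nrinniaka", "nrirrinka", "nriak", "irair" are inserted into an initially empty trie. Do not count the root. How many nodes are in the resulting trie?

49

Count nodes per top-level branch (shared prefixes stored once):
  'a'-branch (aan): 3 nodes
  'i'-branch (iraiainkik, iraiar, iraiinrnka, irair): 18 nodes
  'n'-branch (nriak, nrikn, nrinni, nrinniaka, nrirrini, nrirrinin, nrirrinka, nrrkarrai): 28 nodes
Sum: 49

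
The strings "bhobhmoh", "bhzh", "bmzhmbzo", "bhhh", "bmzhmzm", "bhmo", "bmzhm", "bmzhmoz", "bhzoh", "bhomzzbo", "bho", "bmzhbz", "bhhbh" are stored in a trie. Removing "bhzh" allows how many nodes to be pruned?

1

A node on "bhzh"'s path can go only if nothing else ends at it or branches off below it.
The suffix "h" (1 node) is used only by "bhzh"; the node for "bhz" still has the child "o", so pruning stops there.
Nodes removed: 1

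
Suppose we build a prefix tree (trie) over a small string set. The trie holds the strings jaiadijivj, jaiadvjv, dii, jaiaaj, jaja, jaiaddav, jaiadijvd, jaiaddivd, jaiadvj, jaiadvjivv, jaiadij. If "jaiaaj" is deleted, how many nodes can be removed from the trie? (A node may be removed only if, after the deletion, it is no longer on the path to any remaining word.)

2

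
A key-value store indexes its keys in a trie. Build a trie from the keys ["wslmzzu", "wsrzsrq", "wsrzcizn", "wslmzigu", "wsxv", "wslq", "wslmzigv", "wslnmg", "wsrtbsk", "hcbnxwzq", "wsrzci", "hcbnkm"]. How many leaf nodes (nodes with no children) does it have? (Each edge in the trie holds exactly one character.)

A leaf is a node with no children — equivalently, the end of a word that is not a proper prefix of any other stored word.
Those words: "hcbnkm", "hcbnxwzq", "wslmzigu", "wslmzigv", "wslmzzu", "wslnmg", "wslq", "wsrtbsk", "wsrzcizn", "wsrzsrq", "wsxv"
Leaf count: 11

11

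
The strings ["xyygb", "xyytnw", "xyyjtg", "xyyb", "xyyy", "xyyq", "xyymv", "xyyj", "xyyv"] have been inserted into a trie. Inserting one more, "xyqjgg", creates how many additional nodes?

The longest prefix of "xyqjgg" already in the trie is "xy" (length 2).
New nodes needed: |"xyqjgg"| − 2 = 6 − 2 = 4.

4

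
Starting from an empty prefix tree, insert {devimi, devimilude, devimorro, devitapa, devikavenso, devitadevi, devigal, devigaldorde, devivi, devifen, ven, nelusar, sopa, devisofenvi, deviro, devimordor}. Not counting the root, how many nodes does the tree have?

Count nodes per top-level branch (shared prefixes stored once):
  'd'-branch (devifen, devigal, devigaldorde, devikavenso, devimi, devimilude, devimordor, devimorro, deviro, devisofenvi, devitadevi, devitapa, devivi): 54 nodes
  'n'-branch (nelusar): 7 nodes
  's'-branch (sopa): 4 nodes
  'v'-branch (ven): 3 nodes
Sum: 68

68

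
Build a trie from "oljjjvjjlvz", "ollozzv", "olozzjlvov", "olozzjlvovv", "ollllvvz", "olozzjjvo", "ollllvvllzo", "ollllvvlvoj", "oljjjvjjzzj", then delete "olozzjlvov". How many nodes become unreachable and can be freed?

A node on "olozzjlvov"'s path can go only if nothing else ends at it or branches off below it.
Every node on "olozzjlvov" is still needed (e.g. by "olozzjlvovv"), so nothing is freed.
Nodes removed: 0

0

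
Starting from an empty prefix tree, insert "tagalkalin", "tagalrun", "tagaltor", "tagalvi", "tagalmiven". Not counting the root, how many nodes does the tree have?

Count nodes per top-level branch (shared prefixes stored once):
  't'-branch (tagalkalin, tagalmiven, tagalrun, tagaltor, tagalvi): 23 nodes
Sum: 23

23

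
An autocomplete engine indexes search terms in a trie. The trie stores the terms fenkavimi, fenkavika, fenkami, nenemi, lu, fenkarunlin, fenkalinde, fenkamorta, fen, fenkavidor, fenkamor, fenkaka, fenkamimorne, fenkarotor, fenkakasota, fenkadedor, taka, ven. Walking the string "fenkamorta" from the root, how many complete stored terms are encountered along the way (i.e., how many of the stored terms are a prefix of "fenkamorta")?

Check each prefix of "fenkamorta" against the stored set — each match is an end-marker on the path.
Prefixes of the query that are stored words: "fen", "fenkamor", "fenkamorta"
Count: 3

3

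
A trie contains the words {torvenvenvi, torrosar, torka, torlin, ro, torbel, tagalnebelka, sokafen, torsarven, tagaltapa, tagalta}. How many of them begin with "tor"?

Walk to "tor"; the words in its subtree are exactly those with that prefix.
Words under "tor": torbel, torka, torlin, torrosar, torsarven, torvenvenvi
Count: 6

6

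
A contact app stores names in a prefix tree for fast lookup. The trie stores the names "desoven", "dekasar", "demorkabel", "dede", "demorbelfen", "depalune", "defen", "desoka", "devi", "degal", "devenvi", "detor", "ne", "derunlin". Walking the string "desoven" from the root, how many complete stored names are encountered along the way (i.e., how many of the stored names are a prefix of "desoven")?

1

Walk "desoven" from the root; an end-of-word marker is hit whenever a stored word is a prefix of "desoven".
Prefixes of the query that are stored words: "desoven"
Count: 1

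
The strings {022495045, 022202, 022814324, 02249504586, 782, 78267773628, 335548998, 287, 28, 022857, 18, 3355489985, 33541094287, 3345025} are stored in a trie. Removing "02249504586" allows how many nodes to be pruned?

A node on "02249504586"'s path can go only if nothing else ends at it or branches off below it.
The suffix "86" (2 nodes) is used only by "02249504586"; "022495045" is itself a stored word, so pruning stops there.
Nodes removed: 2

2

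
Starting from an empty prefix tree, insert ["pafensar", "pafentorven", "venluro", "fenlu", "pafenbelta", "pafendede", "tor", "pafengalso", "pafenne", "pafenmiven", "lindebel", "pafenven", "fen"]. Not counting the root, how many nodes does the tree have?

61

Count nodes per top-level branch (shared prefixes stored once):
  'f'-branch (fen, fenlu): 5 nodes
  'l'-branch (lindebel): 8 nodes
  'p'-branch (pafenbelta, pafendede, pafengalso, pafenmiven, pafenne, pafensar, pafentorven, pafenven): 38 nodes
  't'-branch (tor): 3 nodes
  'v'-branch (venluro): 7 nodes
Sum: 61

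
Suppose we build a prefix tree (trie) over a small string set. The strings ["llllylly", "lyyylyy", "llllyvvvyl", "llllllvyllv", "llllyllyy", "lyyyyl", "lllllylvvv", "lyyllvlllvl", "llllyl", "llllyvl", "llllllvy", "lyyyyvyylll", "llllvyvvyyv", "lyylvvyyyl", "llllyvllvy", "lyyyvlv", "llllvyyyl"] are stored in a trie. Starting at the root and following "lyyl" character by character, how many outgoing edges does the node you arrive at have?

2

The children of the "lyyl" node are the distinct next characters among strings starting with "lyyl".
Distinct next characters after "lyyl": l, v.
That node has 2 child edges.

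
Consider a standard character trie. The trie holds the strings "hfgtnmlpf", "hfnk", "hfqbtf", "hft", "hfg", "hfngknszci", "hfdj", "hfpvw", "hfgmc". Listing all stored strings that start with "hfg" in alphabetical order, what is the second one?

DFS of the "hfg" subtree visits, in order: "hfg", "hfgmc", "hfgtnmlpf"
Position 2: hfgmc

hfgmc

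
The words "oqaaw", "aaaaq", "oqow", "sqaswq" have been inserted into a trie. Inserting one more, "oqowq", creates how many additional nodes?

"oqow" is already a path in the trie; the remaining "q" must be added.
Each of the 1 remaining characters creates one node.

1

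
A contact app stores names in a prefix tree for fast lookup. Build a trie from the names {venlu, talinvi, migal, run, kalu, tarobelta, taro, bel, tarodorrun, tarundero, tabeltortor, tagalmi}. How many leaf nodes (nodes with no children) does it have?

A leaf is a node with no children — equivalently, the end of a word that is not a proper prefix of any other stored word.
Those words: "bel", "kalu", "migal", "run", "tabeltortor", "tagalmi", "talinvi", "tarobelta", "tarodorrun", "tarundero", "venlu"
Leaf count: 11

11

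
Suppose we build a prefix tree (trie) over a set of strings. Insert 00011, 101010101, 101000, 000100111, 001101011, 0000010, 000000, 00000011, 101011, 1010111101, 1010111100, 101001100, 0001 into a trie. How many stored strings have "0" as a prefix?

Traverse to the node for "0", then collect every word in that subtree.
Words under "0": 000000, 00000011, 0000010, 0001, 000100111, 00011, 001101011
Count: 7

7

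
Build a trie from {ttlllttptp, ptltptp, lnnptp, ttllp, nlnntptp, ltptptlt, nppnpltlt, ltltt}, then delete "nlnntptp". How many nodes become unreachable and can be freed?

7

Walk "nlnntptp" from the leaf back toward the root, removing each node that no remaining word uses.
The suffix "lnntptp" (7 nodes) is used only by "nlnntptp"; the node for "n" still has the child "p", so pruning stops there.
Nodes removed: 7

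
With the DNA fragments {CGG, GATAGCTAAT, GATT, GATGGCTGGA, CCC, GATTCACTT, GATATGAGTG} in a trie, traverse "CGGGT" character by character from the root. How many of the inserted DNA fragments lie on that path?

1

Walk "CGGGT" from the root; an end-of-word marker is hit whenever a stored word is a prefix of "CGGGT".
Prefixes of the query that are stored words: "CGG"
Count: 1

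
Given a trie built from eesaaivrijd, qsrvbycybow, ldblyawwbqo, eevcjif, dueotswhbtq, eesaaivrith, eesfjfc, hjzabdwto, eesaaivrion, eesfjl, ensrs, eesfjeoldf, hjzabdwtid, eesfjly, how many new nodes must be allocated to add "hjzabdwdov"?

Walking "hjzabdwdov" from the root, the first 7 characters ("hjzabdw") follow existing edges; "d" is the first miss.
Each of the 3 remaining characters creates one node.

3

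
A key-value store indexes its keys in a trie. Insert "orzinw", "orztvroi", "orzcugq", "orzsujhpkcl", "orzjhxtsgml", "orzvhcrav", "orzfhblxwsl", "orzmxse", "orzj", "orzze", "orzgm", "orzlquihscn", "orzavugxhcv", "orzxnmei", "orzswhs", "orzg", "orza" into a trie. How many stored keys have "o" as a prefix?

Walk to "o"; the words in its subtree are exactly those with that prefix.
Matches: "orza", "orzavugxhcv", "orzcugq", "orzfhblxwsl", "orzg", "orzgm", "orzinw", "orzj", "orzjhxtsgml", "orzlquihscn", "orzmxse", "orzsujhpkcl", "orzswhs", "orztvroi", "orzvhcrav", "orzxnmei", "orzze"
Count: 17

17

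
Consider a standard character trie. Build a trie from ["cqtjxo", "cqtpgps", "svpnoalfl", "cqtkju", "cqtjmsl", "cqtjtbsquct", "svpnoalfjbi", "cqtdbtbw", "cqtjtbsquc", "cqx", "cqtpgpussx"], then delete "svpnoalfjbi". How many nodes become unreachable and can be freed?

3

Walk "svpnoalfjbi" from the leaf back toward the root, removing each node that no remaining word uses.
The suffix "jbi" (3 nodes) is used only by "svpnoalfjbi"; the node for "svpnoalf" still has the child "l", so pruning stops there.
Nodes removed: 3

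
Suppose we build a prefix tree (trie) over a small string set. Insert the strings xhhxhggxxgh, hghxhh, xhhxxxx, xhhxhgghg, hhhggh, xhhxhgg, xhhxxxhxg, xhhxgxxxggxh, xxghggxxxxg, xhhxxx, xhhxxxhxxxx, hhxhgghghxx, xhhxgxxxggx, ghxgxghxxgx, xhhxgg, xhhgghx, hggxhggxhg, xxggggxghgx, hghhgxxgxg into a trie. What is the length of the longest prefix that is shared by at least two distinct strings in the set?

11

Look for the deepest trie node that still has at least two words in its subtree.
"xhhxgxxxggx" and "xhhxgxxxggxh" agree on "xhhxgxxxggx" (11 characters) before diverging; nothing deeper is shared.
Longest shared-prefix length: 11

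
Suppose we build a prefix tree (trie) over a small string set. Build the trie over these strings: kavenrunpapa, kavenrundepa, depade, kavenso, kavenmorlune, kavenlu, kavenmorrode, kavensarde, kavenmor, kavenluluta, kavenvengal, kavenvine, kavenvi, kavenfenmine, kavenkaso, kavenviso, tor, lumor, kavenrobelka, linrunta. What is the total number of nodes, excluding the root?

88

Count nodes per top-level branch (shared prefixes stored once):
  'd'-branch (depade): 6 nodes
  'k'-branch (kavenfenmine, kavenkaso, kavenlu, kavenluluta, kavenmor, kavenmorlune, kavenmorrode, kavenrobelka, kavenrundepa, kavenrunpapa, kavensarde, kavenso, kavenvengal, kavenvi, kavenvine, kavenviso): 67 nodes
  'l'-branch (linrunta, lumor): 12 nodes
  't'-branch (tor): 3 nodes
Sum: 88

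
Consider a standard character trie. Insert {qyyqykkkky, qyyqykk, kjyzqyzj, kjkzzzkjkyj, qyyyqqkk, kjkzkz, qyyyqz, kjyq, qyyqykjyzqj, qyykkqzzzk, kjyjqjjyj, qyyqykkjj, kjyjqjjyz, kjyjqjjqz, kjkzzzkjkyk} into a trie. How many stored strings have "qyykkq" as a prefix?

1

Traverse to the node for "qyykkq", then collect every word in that subtree.
Words under "qyykkq": qyykkqzzzk
Count: 1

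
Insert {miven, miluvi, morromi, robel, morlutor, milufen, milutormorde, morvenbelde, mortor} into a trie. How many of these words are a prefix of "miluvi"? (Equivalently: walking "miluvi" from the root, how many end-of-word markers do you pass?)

Walk "miluvi" from the root; an end-of-word marker is hit whenever a stored word is a prefix of "miluvi".
Prefixes of the query that are stored words: "miluvi"
Count: 1

1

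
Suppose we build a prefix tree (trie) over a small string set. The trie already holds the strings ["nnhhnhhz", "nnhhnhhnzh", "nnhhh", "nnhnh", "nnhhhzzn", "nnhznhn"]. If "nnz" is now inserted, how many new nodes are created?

1

"nn" is already a path in the trie; the remaining "z" must be added.
Each of the 1 remaining characters creates one node.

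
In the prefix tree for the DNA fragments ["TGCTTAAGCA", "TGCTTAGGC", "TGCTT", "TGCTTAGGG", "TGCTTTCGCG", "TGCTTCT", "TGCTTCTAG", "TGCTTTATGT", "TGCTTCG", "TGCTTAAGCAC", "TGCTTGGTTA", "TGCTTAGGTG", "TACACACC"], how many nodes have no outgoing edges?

A leaf is a node with no children — equivalently, the end of a word that is not a proper prefix of any other stored word.
Those words: "TACACACC", "TGCTTAAGCAC", "TGCTTAGGC", "TGCTTAGGG", "TGCTTAGGTG", "TGCTTCG", "TGCTTCTAG", "TGCTTGGTTA", "TGCTTTATGT", "TGCTTTCGCG"
Leaf count: 10

10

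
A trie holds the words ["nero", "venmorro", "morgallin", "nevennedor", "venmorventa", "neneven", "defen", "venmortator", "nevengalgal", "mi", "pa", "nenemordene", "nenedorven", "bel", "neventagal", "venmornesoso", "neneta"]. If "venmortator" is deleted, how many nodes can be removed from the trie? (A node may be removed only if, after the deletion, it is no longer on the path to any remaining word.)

5

A node on "venmortator"'s path can go only if nothing else ends at it or branches off below it.
The suffix "tator" (5 nodes) is used only by "venmortator"; the node for "venmor" still has the child "r", so pruning stops there.
Nodes removed: 5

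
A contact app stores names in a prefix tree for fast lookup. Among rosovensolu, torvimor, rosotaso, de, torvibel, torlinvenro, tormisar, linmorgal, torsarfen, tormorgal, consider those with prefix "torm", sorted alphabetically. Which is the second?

Words with prefix "torm", in lexicographic order: "tormisar", "tormorgal"
Position 2: tormorgal

tormorgal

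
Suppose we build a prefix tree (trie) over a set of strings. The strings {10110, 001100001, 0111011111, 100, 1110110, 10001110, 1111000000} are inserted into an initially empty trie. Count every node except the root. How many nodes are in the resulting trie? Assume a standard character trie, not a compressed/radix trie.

Count nodes per top-level branch (shared prefixes stored once):
  '0'-branch (001100001, 0111011111): 18 nodes
  '1'-branch (100, 10001110, 10110, 1110110, 1111000000): 24 nodes
Sum: 42

42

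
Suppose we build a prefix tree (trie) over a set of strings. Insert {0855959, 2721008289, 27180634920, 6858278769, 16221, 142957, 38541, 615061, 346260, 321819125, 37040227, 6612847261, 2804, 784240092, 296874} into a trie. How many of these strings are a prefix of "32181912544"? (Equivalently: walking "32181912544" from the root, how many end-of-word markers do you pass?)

Walk "32181912544" from the root; an end-of-word marker is hit whenever a stored word is a prefix of "32181912544".
Prefixes of the query that are stored words: "321819125"
Count: 1

1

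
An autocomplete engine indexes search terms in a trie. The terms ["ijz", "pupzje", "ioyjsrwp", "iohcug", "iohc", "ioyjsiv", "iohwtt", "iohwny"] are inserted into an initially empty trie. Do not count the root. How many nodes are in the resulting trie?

27

Count nodes per top-level branch (shared prefixes stored once):
  'i'-branch (ijz, iohc, iohcug, iohwny, iohwtt, ioyjsiv, ioyjsrwp): 21 nodes
  'p'-branch (pupzje): 6 nodes
Sum: 27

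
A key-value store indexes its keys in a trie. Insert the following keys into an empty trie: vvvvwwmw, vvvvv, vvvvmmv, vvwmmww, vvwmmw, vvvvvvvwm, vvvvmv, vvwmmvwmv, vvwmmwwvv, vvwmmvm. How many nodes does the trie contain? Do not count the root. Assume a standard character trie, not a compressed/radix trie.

29

Count nodes per top-level branch (shared prefixes stored once):
  'v'-branch (vvvvmmv, vvvvmv, vvvvv, vvvvvvvwm, vvvvwwmw, vvwmmvm, vvwmmvwmv, vvwmmw, vvwmmww, vvwmmwwvv): 29 nodes
Sum: 29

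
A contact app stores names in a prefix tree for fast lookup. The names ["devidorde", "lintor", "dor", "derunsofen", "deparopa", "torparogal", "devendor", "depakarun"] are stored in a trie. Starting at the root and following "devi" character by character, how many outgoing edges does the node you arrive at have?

Walk "devi" from the root, arriving at one node.
Characters that immediately follow "devi" among the stored strings: {d}.
That node has 1 child edge.

1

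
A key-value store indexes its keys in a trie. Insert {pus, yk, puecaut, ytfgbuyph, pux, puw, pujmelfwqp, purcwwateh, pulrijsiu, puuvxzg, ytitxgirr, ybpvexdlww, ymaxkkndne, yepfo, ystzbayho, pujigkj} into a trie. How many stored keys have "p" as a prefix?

Walk to "p"; the words in its subtree are exactly those with that prefix.
Matches: "puecaut", "pujigkj", "pujmelfwqp", "pulrijsiu", "purcwwateh", "pus", "puuvxzg", "puw", "pux"
Count: 9

9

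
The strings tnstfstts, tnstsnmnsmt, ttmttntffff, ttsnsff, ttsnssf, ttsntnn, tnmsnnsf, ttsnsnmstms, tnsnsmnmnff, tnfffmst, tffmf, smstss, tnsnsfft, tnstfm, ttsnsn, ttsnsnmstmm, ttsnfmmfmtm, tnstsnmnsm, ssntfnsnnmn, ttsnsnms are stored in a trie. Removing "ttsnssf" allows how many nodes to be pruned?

After clearing the end-marker at "ttsnssf", prune upward until reaching a node still needed by another word.
The suffix "sf" (2 nodes) is used only by "ttsnssf"; the node for "ttsns" still has the child "f", so pruning stops there.
Nodes removed: 2

2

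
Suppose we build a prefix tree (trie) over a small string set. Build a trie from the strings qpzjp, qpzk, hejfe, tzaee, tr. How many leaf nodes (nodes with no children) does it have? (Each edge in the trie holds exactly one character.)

Leaves are exactly the stored words that no other stored word extends.
Those words: "hejfe", "qpzjp", "qpzk", "tr", "tzaee"
Leaf count: 5

5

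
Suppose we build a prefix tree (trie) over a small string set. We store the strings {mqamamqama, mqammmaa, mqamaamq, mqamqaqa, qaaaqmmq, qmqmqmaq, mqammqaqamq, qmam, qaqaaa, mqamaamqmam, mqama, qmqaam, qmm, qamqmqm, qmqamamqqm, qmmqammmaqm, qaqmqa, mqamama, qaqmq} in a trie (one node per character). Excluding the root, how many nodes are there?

Count nodes per top-level branch (shared prefixes stored once):
  'm'-branch (mqama, mqamaamq, mqamaamqmam, mqamama, mqamamqama, mqammmaa, mqammqaqamq, mqamqaqa): 31 nodes
  'q'-branch (qaaaqmmq, qamqmqm, qaqaaa, qaqmq, qaqmqa, qmam, qmm, qmmqammmaqm, qmqaam, qmqamamqqm, qmqmqmaq): 47 nodes
Sum: 78

78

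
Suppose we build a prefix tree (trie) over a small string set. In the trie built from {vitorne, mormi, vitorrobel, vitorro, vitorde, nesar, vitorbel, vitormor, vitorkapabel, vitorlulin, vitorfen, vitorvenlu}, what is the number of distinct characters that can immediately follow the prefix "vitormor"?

The children of the "vitormor" node are the distinct next characters among strings starting with "vitormor".
No stored string extends past "vitormor".
That node has 0 child edges.

0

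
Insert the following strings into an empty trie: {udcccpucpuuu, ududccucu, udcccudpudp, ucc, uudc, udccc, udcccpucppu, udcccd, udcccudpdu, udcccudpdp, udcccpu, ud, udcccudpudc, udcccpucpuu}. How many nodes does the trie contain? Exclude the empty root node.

37

Trace insertions, counting only characters that open a new branch:
  "udcccpucpuuu" → 12 new (u, d, c, c, c, p, u, c, p, u, u, u)
  "ududccucu" → prefix "ud" already present; 7 new (u, d, c, c, u, c, u)
  "udcccudpudp" → prefix "udccc" already present; 6 new (u, d, p, u, d, p)
  "ucc" → prefix "u" already present; 2 new (c, c)
  "uudc" → prefix "u" already present; 3 new (u, d, c)
  "udccc" → prefix "udccc" already present; 0 new (none)
  "udcccpucppu" → prefix "udcccpucp" already present; 2 new (p, u)
  "udcccd" → prefix "udccc" already present; 1 new (d)
  "udcccudpdu" → prefix "udcccudp" already present; 2 new (d, u)
  "udcccudpdp" → prefix "udcccudpd" already present; 1 new (p)
  "udcccpu" → prefix "udcccpu" already present; 0 new (none)
  "ud" → prefix "ud" already present; 0 new (none)
  "udcccudpudc" → prefix "udcccudpud" already present; 1 new (c)
  "udcccpucpuu" → prefix "udcccpucpuu" already present; 0 new (none)
Total nodes = 12 + 7 + 6 + 2 + 3 + 0 + 2 + 1 + 2 + 1 + 0 + 0 + 1 + 0 = 37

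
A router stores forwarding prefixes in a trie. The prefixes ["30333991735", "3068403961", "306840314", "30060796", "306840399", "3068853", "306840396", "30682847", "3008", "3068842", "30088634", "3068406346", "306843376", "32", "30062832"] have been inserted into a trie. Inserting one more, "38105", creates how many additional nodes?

"3" is already a path in the trie; the remaining "8105" must be added.
So 5 − 1 = 4 new nodes.

4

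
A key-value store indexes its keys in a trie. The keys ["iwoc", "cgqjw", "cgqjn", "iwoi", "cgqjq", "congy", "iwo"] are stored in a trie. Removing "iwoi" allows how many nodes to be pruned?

1

Walk "iwoi" from the leaf back toward the root, removing each node that no remaining word uses.
The suffix "i" (1 node) is used only by "iwoi"; the node for "iwo" still has the child "c", so pruning stops there.
Nodes removed: 1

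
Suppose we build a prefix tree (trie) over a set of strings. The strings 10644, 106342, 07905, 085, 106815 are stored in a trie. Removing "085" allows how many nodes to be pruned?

2

A node on "085"'s path can go only if nothing else ends at it or branches off below it.
The suffix "85" (2 nodes) is used only by "085"; the node for "0" still has the child "7", so pruning stops there.
Nodes removed: 2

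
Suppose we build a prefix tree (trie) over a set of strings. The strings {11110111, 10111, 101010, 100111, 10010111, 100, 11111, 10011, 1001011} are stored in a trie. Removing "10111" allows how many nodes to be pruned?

2

After clearing the end-marker at "10111", prune upward until reaching a node still needed by another word.
The suffix "11" (2 nodes) is used only by "10111"; the node for "101" still has the child "0", so pruning stops there.
Nodes removed: 2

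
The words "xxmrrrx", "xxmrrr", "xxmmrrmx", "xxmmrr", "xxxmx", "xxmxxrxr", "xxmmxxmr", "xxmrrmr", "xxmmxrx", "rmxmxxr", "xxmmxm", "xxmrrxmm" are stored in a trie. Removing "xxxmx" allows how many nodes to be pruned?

3

Walk "xxxmx" from the leaf back toward the root, removing each node that no remaining word uses.
The suffix "xmx" (3 nodes) is used only by "xxxmx"; the node for "xx" still has the child "m", so pruning stops there.
Nodes removed: 3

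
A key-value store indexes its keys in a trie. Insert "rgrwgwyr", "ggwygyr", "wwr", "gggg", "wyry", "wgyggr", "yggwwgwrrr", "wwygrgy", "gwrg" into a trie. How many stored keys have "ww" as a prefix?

2

Filter for entries beginning with "ww":
Matches: "wwr", "wwygrgy"
Count: 2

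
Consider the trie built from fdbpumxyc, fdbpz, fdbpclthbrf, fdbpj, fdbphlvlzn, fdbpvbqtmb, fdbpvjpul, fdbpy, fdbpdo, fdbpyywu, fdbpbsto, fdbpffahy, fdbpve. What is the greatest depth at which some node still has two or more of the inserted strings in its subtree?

Equivalently: take the maximum, over all pairs, of their longest common prefix length.
"fdbpvbqtmb" and "fdbpve" agree on "fdbpv" (5 characters) before diverging; nothing deeper is shared.
Longest shared-prefix length: 5

5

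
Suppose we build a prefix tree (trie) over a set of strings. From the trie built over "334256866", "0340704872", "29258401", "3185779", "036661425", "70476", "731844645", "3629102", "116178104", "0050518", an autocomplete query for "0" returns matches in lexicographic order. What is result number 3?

036661425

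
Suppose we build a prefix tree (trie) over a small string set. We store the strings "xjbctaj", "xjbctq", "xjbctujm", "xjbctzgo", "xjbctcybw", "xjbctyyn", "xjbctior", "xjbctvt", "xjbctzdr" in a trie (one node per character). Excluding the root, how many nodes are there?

28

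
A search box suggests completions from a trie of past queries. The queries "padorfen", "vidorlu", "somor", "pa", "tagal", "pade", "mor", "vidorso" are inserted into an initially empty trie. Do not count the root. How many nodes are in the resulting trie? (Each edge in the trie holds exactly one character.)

31

For each word, the new-node count is its length minus the longest prefix already in the trie:
  "padorfen" → 8 new (p, a, d, o, r, f, e, n)
  "vidorlu" → 7 new (v, i, d, o, r, l, u)
  "somor" → 5 new (s, o, m, o, r)
  "pa" → prefix "pa" already present; 0 new (none)
  "tagal" → 5 new (t, a, g, a, l)
  "pade" → prefix "pad" already present; 1 new (e)
  "mor" → 3 new (m, o, r)
  "vidorso" → prefix "vidor" already present; 2 new (s, o)
Total nodes = 8 + 7 + 5 + 0 + 5 + 1 + 3 + 2 = 31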